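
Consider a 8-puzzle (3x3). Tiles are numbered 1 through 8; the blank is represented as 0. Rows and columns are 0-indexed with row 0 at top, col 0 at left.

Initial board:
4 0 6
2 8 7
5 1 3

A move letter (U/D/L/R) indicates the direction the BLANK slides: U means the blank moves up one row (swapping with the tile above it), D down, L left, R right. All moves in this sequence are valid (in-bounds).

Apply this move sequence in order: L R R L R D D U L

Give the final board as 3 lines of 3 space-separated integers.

After move 1 (L):
0 4 6
2 8 7
5 1 3

After move 2 (R):
4 0 6
2 8 7
5 1 3

After move 3 (R):
4 6 0
2 8 7
5 1 3

After move 4 (L):
4 0 6
2 8 7
5 1 3

After move 5 (R):
4 6 0
2 8 7
5 1 3

After move 6 (D):
4 6 7
2 8 0
5 1 3

After move 7 (D):
4 6 7
2 8 3
5 1 0

After move 8 (U):
4 6 7
2 8 0
5 1 3

After move 9 (L):
4 6 7
2 0 8
5 1 3

Answer: 4 6 7
2 0 8
5 1 3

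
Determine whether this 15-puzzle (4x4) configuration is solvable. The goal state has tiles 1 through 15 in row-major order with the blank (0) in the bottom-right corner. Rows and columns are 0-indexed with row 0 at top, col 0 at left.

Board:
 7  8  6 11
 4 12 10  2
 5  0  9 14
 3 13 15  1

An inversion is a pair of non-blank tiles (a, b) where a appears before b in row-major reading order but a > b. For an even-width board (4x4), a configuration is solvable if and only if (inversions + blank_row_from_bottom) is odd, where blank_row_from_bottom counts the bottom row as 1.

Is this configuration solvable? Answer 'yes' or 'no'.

Inversions: 49
Blank is in row 2 (0-indexed from top), which is row 2 counting from the bottom (bottom = 1).
49 + 2 = 51, which is odd, so the puzzle is solvable.

Answer: yes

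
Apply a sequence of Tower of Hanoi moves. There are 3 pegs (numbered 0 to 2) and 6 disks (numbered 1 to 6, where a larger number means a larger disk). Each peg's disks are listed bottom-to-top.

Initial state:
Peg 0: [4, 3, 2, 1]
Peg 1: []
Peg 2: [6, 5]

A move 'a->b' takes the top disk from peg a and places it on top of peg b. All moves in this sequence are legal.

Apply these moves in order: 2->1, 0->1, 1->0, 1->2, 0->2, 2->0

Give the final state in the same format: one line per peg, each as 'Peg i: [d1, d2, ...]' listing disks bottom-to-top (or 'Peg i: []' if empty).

After move 1 (2->1):
Peg 0: [4, 3, 2, 1]
Peg 1: [5]
Peg 2: [6]

After move 2 (0->1):
Peg 0: [4, 3, 2]
Peg 1: [5, 1]
Peg 2: [6]

After move 3 (1->0):
Peg 0: [4, 3, 2, 1]
Peg 1: [5]
Peg 2: [6]

After move 4 (1->2):
Peg 0: [4, 3, 2, 1]
Peg 1: []
Peg 2: [6, 5]

After move 5 (0->2):
Peg 0: [4, 3, 2]
Peg 1: []
Peg 2: [6, 5, 1]

After move 6 (2->0):
Peg 0: [4, 3, 2, 1]
Peg 1: []
Peg 2: [6, 5]

Answer: Peg 0: [4, 3, 2, 1]
Peg 1: []
Peg 2: [6, 5]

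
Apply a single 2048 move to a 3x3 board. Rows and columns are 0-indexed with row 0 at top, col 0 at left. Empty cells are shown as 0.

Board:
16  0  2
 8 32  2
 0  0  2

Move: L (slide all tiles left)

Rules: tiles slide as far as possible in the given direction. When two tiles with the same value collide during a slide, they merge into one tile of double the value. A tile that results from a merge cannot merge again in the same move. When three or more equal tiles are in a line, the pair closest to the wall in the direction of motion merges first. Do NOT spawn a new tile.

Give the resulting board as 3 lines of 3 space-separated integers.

Slide left:
row 0: [16, 0, 2] -> [16, 2, 0]
row 1: [8, 32, 2] -> [8, 32, 2]
row 2: [0, 0, 2] -> [2, 0, 0]

Answer: 16  2  0
 8 32  2
 2  0  0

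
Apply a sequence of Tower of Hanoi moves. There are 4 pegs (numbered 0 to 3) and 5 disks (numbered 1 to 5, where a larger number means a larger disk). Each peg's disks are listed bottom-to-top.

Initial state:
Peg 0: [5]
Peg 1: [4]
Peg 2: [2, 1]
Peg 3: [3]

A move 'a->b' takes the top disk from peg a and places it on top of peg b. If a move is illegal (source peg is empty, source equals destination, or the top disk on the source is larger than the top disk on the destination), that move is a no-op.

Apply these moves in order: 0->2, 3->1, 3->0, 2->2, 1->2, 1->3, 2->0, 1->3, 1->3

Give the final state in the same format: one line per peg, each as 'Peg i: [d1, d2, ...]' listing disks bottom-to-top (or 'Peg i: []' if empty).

After move 1 (0->2):
Peg 0: [5]
Peg 1: [4]
Peg 2: [2, 1]
Peg 3: [3]

After move 2 (3->1):
Peg 0: [5]
Peg 1: [4, 3]
Peg 2: [2, 1]
Peg 3: []

After move 3 (3->0):
Peg 0: [5]
Peg 1: [4, 3]
Peg 2: [2, 1]
Peg 3: []

After move 4 (2->2):
Peg 0: [5]
Peg 1: [4, 3]
Peg 2: [2, 1]
Peg 3: []

After move 5 (1->2):
Peg 0: [5]
Peg 1: [4, 3]
Peg 2: [2, 1]
Peg 3: []

After move 6 (1->3):
Peg 0: [5]
Peg 1: [4]
Peg 2: [2, 1]
Peg 3: [3]

After move 7 (2->0):
Peg 0: [5, 1]
Peg 1: [4]
Peg 2: [2]
Peg 3: [3]

After move 8 (1->3):
Peg 0: [5, 1]
Peg 1: [4]
Peg 2: [2]
Peg 3: [3]

After move 9 (1->3):
Peg 0: [5, 1]
Peg 1: [4]
Peg 2: [2]
Peg 3: [3]

Answer: Peg 0: [5, 1]
Peg 1: [4]
Peg 2: [2]
Peg 3: [3]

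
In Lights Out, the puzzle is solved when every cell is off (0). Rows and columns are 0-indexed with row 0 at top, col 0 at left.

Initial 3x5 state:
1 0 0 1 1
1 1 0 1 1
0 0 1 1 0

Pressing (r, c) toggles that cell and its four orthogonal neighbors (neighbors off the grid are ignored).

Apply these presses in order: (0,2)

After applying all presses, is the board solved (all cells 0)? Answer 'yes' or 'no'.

Answer: no

Derivation:
After press 1 at (0,2):
1 1 1 0 1
1 1 1 1 1
0 0 1 1 0

Lights still on: 11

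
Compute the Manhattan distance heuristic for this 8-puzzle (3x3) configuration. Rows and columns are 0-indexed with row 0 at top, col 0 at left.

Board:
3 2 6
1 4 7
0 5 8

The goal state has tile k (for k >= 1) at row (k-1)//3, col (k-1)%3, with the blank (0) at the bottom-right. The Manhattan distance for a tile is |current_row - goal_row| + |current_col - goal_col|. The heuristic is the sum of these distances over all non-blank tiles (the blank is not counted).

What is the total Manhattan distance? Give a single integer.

Tile 3: (0,0)->(0,2) = 2
Tile 2: (0,1)->(0,1) = 0
Tile 6: (0,2)->(1,2) = 1
Tile 1: (1,0)->(0,0) = 1
Tile 4: (1,1)->(1,0) = 1
Tile 7: (1,2)->(2,0) = 3
Tile 5: (2,1)->(1,1) = 1
Tile 8: (2,2)->(2,1) = 1
Sum: 2 + 0 + 1 + 1 + 1 + 3 + 1 + 1 = 10

Answer: 10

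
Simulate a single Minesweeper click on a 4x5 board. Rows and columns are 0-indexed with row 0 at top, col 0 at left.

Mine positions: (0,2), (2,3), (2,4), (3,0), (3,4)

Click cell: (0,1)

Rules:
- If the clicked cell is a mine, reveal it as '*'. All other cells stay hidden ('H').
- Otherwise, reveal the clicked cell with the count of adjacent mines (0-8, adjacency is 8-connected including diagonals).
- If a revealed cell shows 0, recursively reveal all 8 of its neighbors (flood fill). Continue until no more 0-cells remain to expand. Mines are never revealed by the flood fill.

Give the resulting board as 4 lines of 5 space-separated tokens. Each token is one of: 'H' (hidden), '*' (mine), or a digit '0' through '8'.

H 1 H H H
H H H H H
H H H H H
H H H H H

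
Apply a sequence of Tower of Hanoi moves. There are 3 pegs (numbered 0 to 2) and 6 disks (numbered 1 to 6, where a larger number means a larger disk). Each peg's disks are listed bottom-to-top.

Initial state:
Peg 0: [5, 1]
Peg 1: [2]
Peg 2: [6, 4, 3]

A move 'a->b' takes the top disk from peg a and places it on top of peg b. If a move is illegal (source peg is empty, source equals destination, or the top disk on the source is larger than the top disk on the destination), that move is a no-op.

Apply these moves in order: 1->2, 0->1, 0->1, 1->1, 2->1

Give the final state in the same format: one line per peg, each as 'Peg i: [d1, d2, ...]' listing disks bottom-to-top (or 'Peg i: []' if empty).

Answer: Peg 0: [5]
Peg 1: [1]
Peg 2: [6, 4, 3, 2]

Derivation:
After move 1 (1->2):
Peg 0: [5, 1]
Peg 1: []
Peg 2: [6, 4, 3, 2]

After move 2 (0->1):
Peg 0: [5]
Peg 1: [1]
Peg 2: [6, 4, 3, 2]

After move 3 (0->1):
Peg 0: [5]
Peg 1: [1]
Peg 2: [6, 4, 3, 2]

After move 4 (1->1):
Peg 0: [5]
Peg 1: [1]
Peg 2: [6, 4, 3, 2]

After move 5 (2->1):
Peg 0: [5]
Peg 1: [1]
Peg 2: [6, 4, 3, 2]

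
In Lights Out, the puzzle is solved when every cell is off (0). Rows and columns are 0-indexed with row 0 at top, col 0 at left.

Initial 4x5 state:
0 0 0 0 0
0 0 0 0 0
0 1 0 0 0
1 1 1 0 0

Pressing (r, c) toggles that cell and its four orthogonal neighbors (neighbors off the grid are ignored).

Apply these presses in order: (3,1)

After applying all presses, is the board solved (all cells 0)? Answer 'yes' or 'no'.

After press 1 at (3,1):
0 0 0 0 0
0 0 0 0 0
0 0 0 0 0
0 0 0 0 0

Lights still on: 0

Answer: yes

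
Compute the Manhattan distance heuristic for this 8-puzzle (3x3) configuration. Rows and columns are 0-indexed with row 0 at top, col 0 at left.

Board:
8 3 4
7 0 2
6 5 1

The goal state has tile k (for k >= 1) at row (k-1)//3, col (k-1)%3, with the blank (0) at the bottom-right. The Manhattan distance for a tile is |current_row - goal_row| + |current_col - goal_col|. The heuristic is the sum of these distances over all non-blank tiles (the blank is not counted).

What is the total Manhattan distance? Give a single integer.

Answer: 18

Derivation:
Tile 8: at (0,0), goal (2,1), distance |0-2|+|0-1| = 3
Tile 3: at (0,1), goal (0,2), distance |0-0|+|1-2| = 1
Tile 4: at (0,2), goal (1,0), distance |0-1|+|2-0| = 3
Tile 7: at (1,0), goal (2,0), distance |1-2|+|0-0| = 1
Tile 2: at (1,2), goal (0,1), distance |1-0|+|2-1| = 2
Tile 6: at (2,0), goal (1,2), distance |2-1|+|0-2| = 3
Tile 5: at (2,1), goal (1,1), distance |2-1|+|1-1| = 1
Tile 1: at (2,2), goal (0,0), distance |2-0|+|2-0| = 4
Sum: 3 + 1 + 3 + 1 + 2 + 3 + 1 + 4 = 18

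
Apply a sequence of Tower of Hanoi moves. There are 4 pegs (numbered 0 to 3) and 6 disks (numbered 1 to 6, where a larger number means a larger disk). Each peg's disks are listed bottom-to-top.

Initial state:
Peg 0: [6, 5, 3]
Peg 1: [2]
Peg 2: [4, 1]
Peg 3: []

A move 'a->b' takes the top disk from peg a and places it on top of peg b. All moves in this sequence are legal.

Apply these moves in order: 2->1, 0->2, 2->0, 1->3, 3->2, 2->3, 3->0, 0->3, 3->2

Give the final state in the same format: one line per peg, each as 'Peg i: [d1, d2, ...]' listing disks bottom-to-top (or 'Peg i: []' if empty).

After move 1 (2->1):
Peg 0: [6, 5, 3]
Peg 1: [2, 1]
Peg 2: [4]
Peg 3: []

After move 2 (0->2):
Peg 0: [6, 5]
Peg 1: [2, 1]
Peg 2: [4, 3]
Peg 3: []

After move 3 (2->0):
Peg 0: [6, 5, 3]
Peg 1: [2, 1]
Peg 2: [4]
Peg 3: []

After move 4 (1->3):
Peg 0: [6, 5, 3]
Peg 1: [2]
Peg 2: [4]
Peg 3: [1]

After move 5 (3->2):
Peg 0: [6, 5, 3]
Peg 1: [2]
Peg 2: [4, 1]
Peg 3: []

After move 6 (2->3):
Peg 0: [6, 5, 3]
Peg 1: [2]
Peg 2: [4]
Peg 3: [1]

After move 7 (3->0):
Peg 0: [6, 5, 3, 1]
Peg 1: [2]
Peg 2: [4]
Peg 3: []

After move 8 (0->3):
Peg 0: [6, 5, 3]
Peg 1: [2]
Peg 2: [4]
Peg 3: [1]

After move 9 (3->2):
Peg 0: [6, 5, 3]
Peg 1: [2]
Peg 2: [4, 1]
Peg 3: []

Answer: Peg 0: [6, 5, 3]
Peg 1: [2]
Peg 2: [4, 1]
Peg 3: []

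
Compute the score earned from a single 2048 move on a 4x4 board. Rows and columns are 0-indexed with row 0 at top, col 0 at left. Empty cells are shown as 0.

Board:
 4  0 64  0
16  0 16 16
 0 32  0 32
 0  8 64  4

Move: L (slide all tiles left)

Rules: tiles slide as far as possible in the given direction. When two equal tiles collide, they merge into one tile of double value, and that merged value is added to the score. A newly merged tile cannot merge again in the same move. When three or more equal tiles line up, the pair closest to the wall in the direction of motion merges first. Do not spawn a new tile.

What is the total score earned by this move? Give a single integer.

Answer: 96

Derivation:
Slide left:
row 0: [4, 0, 64, 0] -> [4, 64, 0, 0]  score +0 (running 0)
row 1: [16, 0, 16, 16] -> [32, 16, 0, 0]  score +32 (running 32)
row 2: [0, 32, 0, 32] -> [64, 0, 0, 0]  score +64 (running 96)
row 3: [0, 8, 64, 4] -> [8, 64, 4, 0]  score +0 (running 96)
Board after move:
 4 64  0  0
32 16  0  0
64  0  0  0
 8 64  4  0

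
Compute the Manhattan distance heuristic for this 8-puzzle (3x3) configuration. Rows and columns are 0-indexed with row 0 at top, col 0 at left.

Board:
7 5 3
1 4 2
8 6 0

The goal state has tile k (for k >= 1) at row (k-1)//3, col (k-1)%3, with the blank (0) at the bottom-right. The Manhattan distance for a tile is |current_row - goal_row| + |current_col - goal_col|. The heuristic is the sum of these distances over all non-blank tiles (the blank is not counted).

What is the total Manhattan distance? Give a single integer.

Tile 7: at (0,0), goal (2,0), distance |0-2|+|0-0| = 2
Tile 5: at (0,1), goal (1,1), distance |0-1|+|1-1| = 1
Tile 3: at (0,2), goal (0,2), distance |0-0|+|2-2| = 0
Tile 1: at (1,0), goal (0,0), distance |1-0|+|0-0| = 1
Tile 4: at (1,1), goal (1,0), distance |1-1|+|1-0| = 1
Tile 2: at (1,2), goal (0,1), distance |1-0|+|2-1| = 2
Tile 8: at (2,0), goal (2,1), distance |2-2|+|0-1| = 1
Tile 6: at (2,1), goal (1,2), distance |2-1|+|1-2| = 2
Sum: 2 + 1 + 0 + 1 + 1 + 2 + 1 + 2 = 10

Answer: 10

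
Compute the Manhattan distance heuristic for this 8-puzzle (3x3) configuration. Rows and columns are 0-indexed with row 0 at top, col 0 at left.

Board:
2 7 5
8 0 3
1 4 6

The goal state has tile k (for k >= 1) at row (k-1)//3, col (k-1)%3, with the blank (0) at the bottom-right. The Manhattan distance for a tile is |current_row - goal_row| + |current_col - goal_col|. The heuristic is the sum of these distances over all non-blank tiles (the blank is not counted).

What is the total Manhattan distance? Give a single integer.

Tile 2: at (0,0), goal (0,1), distance |0-0|+|0-1| = 1
Tile 7: at (0,1), goal (2,0), distance |0-2|+|1-0| = 3
Tile 5: at (0,2), goal (1,1), distance |0-1|+|2-1| = 2
Tile 8: at (1,0), goal (2,1), distance |1-2|+|0-1| = 2
Tile 3: at (1,2), goal (0,2), distance |1-0|+|2-2| = 1
Tile 1: at (2,0), goal (0,0), distance |2-0|+|0-0| = 2
Tile 4: at (2,1), goal (1,0), distance |2-1|+|1-0| = 2
Tile 6: at (2,2), goal (1,2), distance |2-1|+|2-2| = 1
Sum: 1 + 3 + 2 + 2 + 1 + 2 + 2 + 1 = 14

Answer: 14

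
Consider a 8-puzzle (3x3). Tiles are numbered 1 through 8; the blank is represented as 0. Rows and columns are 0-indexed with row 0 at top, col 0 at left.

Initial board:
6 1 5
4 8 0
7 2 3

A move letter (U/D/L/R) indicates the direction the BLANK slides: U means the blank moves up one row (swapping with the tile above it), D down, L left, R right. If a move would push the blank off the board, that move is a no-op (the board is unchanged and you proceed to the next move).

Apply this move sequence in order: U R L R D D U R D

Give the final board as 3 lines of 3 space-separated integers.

Answer: 6 1 5
4 8 3
7 2 0

Derivation:
After move 1 (U):
6 1 0
4 8 5
7 2 3

After move 2 (R):
6 1 0
4 8 5
7 2 3

After move 3 (L):
6 0 1
4 8 5
7 2 3

After move 4 (R):
6 1 0
4 8 5
7 2 3

After move 5 (D):
6 1 5
4 8 0
7 2 3

After move 6 (D):
6 1 5
4 8 3
7 2 0

After move 7 (U):
6 1 5
4 8 0
7 2 3

After move 8 (R):
6 1 5
4 8 0
7 2 3

After move 9 (D):
6 1 5
4 8 3
7 2 0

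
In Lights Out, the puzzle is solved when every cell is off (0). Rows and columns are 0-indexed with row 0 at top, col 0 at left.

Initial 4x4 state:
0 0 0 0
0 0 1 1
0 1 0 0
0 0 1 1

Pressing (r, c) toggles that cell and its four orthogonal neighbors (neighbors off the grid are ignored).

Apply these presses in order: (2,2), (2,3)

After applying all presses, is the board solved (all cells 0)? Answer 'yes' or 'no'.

Answer: yes

Derivation:
After press 1 at (2,2):
0 0 0 0
0 0 0 1
0 0 1 1
0 0 0 1

After press 2 at (2,3):
0 0 0 0
0 0 0 0
0 0 0 0
0 0 0 0

Lights still on: 0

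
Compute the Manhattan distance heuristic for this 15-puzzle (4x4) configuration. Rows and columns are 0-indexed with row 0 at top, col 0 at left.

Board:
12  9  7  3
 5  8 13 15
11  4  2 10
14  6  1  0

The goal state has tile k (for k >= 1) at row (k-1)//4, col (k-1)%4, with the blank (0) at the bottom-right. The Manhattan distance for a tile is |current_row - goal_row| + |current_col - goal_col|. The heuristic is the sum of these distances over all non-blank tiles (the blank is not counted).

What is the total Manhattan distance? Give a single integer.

Answer: 38

Derivation:
Tile 12: at (0,0), goal (2,3), distance |0-2|+|0-3| = 5
Tile 9: at (0,1), goal (2,0), distance |0-2|+|1-0| = 3
Tile 7: at (0,2), goal (1,2), distance |0-1|+|2-2| = 1
Tile 3: at (0,3), goal (0,2), distance |0-0|+|3-2| = 1
Tile 5: at (1,0), goal (1,0), distance |1-1|+|0-0| = 0
Tile 8: at (1,1), goal (1,3), distance |1-1|+|1-3| = 2
Tile 13: at (1,2), goal (3,0), distance |1-3|+|2-0| = 4
Tile 15: at (1,3), goal (3,2), distance |1-3|+|3-2| = 3
Tile 11: at (2,0), goal (2,2), distance |2-2|+|0-2| = 2
Tile 4: at (2,1), goal (0,3), distance |2-0|+|1-3| = 4
Tile 2: at (2,2), goal (0,1), distance |2-0|+|2-1| = 3
Tile 10: at (2,3), goal (2,1), distance |2-2|+|3-1| = 2
Tile 14: at (3,0), goal (3,1), distance |3-3|+|0-1| = 1
Tile 6: at (3,1), goal (1,1), distance |3-1|+|1-1| = 2
Tile 1: at (3,2), goal (0,0), distance |3-0|+|2-0| = 5
Sum: 5 + 3 + 1 + 1 + 0 + 2 + 4 + 3 + 2 + 4 + 3 + 2 + 1 + 2 + 5 = 38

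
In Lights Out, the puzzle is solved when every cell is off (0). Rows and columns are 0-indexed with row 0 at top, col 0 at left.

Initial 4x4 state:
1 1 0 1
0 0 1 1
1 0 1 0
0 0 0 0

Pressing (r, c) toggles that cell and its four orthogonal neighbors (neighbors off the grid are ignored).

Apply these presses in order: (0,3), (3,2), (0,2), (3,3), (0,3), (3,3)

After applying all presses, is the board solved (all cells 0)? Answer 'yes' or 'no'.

Answer: no

Derivation:
After press 1 at (0,3):
1 1 1 0
0 0 1 0
1 0 1 0
0 0 0 0

After press 2 at (3,2):
1 1 1 0
0 0 1 0
1 0 0 0
0 1 1 1

After press 3 at (0,2):
1 0 0 1
0 0 0 0
1 0 0 0
0 1 1 1

After press 4 at (3,3):
1 0 0 1
0 0 0 0
1 0 0 1
0 1 0 0

After press 5 at (0,3):
1 0 1 0
0 0 0 1
1 0 0 1
0 1 0 0

After press 6 at (3,3):
1 0 1 0
0 0 0 1
1 0 0 0
0 1 1 1

Lights still on: 7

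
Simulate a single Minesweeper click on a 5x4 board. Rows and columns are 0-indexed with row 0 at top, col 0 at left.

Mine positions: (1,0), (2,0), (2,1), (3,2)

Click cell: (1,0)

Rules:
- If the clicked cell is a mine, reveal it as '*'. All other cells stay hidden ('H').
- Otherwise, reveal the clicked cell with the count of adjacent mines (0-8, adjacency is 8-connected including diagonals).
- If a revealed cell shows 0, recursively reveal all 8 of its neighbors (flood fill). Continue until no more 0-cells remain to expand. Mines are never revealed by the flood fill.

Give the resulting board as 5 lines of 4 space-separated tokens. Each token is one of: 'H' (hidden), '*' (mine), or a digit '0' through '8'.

H H H H
* H H H
H H H H
H H H H
H H H H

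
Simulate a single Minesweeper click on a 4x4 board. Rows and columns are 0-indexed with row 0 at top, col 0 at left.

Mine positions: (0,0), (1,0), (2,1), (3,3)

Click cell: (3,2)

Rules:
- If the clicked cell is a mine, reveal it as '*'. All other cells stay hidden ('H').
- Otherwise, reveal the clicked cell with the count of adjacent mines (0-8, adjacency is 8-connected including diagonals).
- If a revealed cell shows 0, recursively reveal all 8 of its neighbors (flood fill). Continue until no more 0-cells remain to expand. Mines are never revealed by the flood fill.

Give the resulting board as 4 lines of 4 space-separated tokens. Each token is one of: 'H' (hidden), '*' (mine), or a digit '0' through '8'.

H H H H
H H H H
H H H H
H H 2 H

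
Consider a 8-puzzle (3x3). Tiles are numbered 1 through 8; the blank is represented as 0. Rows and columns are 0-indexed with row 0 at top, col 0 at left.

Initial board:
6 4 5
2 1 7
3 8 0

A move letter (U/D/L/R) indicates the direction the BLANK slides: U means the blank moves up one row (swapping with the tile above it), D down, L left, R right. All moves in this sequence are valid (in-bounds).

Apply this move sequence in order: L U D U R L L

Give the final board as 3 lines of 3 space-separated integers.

After move 1 (L):
6 4 5
2 1 7
3 0 8

After move 2 (U):
6 4 5
2 0 7
3 1 8

After move 3 (D):
6 4 5
2 1 7
3 0 8

After move 4 (U):
6 4 5
2 0 7
3 1 8

After move 5 (R):
6 4 5
2 7 0
3 1 8

After move 6 (L):
6 4 5
2 0 7
3 1 8

After move 7 (L):
6 4 5
0 2 7
3 1 8

Answer: 6 4 5
0 2 7
3 1 8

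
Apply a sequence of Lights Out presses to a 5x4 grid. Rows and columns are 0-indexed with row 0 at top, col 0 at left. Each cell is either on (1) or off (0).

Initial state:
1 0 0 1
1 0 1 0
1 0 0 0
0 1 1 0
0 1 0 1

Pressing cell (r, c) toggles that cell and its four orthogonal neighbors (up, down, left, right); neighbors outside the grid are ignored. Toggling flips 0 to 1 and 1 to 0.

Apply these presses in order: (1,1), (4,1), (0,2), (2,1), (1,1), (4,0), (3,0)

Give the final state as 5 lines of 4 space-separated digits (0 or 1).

Answer: 1 1 1 0
1 1 0 0
1 1 1 0
0 0 1 0
1 1 1 1

Derivation:
After press 1 at (1,1):
1 1 0 1
0 1 0 0
1 1 0 0
0 1 1 0
0 1 0 1

After press 2 at (4,1):
1 1 0 1
0 1 0 0
1 1 0 0
0 0 1 0
1 0 1 1

After press 3 at (0,2):
1 0 1 0
0 1 1 0
1 1 0 0
0 0 1 0
1 0 1 1

After press 4 at (2,1):
1 0 1 0
0 0 1 0
0 0 1 0
0 1 1 0
1 0 1 1

After press 5 at (1,1):
1 1 1 0
1 1 0 0
0 1 1 0
0 1 1 0
1 0 1 1

After press 6 at (4,0):
1 1 1 0
1 1 0 0
0 1 1 0
1 1 1 0
0 1 1 1

After press 7 at (3,0):
1 1 1 0
1 1 0 0
1 1 1 0
0 0 1 0
1 1 1 1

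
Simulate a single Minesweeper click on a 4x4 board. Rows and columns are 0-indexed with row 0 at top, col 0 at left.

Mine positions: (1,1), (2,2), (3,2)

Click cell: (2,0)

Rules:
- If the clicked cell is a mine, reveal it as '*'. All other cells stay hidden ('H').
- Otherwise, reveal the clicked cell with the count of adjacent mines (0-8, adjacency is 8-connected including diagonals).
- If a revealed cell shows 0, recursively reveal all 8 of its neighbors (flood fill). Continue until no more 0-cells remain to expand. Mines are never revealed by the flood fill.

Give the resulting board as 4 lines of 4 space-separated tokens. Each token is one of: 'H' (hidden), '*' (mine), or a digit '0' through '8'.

H H H H
H H H H
1 H H H
H H H H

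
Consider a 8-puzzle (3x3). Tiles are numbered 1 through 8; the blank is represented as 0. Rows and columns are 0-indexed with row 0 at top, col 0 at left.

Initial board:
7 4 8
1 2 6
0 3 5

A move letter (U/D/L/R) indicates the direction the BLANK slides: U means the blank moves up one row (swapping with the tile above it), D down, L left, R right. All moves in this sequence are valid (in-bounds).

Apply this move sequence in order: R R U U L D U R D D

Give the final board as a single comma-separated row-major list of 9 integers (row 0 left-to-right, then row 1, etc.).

After move 1 (R):
7 4 8
1 2 6
3 0 5

After move 2 (R):
7 4 8
1 2 6
3 5 0

After move 3 (U):
7 4 8
1 2 0
3 5 6

After move 4 (U):
7 4 0
1 2 8
3 5 6

After move 5 (L):
7 0 4
1 2 8
3 5 6

After move 6 (D):
7 2 4
1 0 8
3 5 6

After move 7 (U):
7 0 4
1 2 8
3 5 6

After move 8 (R):
7 4 0
1 2 8
3 5 6

After move 9 (D):
7 4 8
1 2 0
3 5 6

After move 10 (D):
7 4 8
1 2 6
3 5 0

Answer: 7, 4, 8, 1, 2, 6, 3, 5, 0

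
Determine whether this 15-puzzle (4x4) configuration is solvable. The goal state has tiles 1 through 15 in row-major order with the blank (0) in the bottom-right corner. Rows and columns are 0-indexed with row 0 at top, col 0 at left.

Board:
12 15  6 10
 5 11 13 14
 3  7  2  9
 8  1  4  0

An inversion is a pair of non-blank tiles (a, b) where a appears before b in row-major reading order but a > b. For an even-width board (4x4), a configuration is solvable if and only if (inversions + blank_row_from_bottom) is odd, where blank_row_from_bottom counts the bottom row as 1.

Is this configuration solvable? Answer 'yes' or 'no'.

Inversions: 73
Blank is in row 3 (0-indexed from top), which is row 1 counting from the bottom (bottom = 1).
73 + 1 = 74, which is even, so the puzzle is not solvable.

Answer: no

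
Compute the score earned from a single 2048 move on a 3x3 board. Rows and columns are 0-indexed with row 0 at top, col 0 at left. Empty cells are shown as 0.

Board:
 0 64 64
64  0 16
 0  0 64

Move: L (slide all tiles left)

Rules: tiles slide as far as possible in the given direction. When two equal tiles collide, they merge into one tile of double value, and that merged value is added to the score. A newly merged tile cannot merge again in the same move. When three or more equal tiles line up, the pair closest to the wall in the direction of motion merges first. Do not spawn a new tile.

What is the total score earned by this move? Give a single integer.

Answer: 128

Derivation:
Slide left:
row 0: [0, 64, 64] -> [128, 0, 0]  score +128 (running 128)
row 1: [64, 0, 16] -> [64, 16, 0]  score +0 (running 128)
row 2: [0, 0, 64] -> [64, 0, 0]  score +0 (running 128)
Board after move:
128   0   0
 64  16   0
 64   0   0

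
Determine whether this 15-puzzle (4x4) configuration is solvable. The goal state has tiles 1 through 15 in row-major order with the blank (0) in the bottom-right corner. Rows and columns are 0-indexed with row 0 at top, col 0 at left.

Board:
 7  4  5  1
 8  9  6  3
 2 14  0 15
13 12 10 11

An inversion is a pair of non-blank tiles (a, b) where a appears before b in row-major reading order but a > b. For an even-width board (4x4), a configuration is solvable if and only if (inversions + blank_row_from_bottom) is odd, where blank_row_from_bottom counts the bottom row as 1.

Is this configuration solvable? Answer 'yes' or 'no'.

Inversions: 34
Blank is in row 2 (0-indexed from top), which is row 2 counting from the bottom (bottom = 1).
34 + 2 = 36, which is even, so the puzzle is not solvable.

Answer: no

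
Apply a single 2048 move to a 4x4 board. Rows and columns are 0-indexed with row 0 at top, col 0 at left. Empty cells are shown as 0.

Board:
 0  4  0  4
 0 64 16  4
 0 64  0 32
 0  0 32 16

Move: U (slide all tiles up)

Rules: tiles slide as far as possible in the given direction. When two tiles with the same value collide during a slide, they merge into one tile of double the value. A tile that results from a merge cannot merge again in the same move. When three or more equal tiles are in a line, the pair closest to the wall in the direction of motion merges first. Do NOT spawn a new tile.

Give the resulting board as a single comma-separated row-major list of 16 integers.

Slide up:
col 0: [0, 0, 0, 0] -> [0, 0, 0, 0]
col 1: [4, 64, 64, 0] -> [4, 128, 0, 0]
col 2: [0, 16, 0, 32] -> [16, 32, 0, 0]
col 3: [4, 4, 32, 16] -> [8, 32, 16, 0]

Answer: 0, 4, 16, 8, 0, 128, 32, 32, 0, 0, 0, 16, 0, 0, 0, 0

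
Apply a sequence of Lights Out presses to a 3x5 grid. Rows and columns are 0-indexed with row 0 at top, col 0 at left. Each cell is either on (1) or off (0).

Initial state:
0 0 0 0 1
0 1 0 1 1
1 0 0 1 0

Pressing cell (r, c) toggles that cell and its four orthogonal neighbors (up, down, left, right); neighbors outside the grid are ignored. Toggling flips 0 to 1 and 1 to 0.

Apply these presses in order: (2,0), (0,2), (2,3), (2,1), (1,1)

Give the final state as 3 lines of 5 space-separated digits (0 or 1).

After press 1 at (2,0):
0 0 0 0 1
1 1 0 1 1
0 1 0 1 0

After press 2 at (0,2):
0 1 1 1 1
1 1 1 1 1
0 1 0 1 0

After press 3 at (2,3):
0 1 1 1 1
1 1 1 0 1
0 1 1 0 1

After press 4 at (2,1):
0 1 1 1 1
1 0 1 0 1
1 0 0 0 1

After press 5 at (1,1):
0 0 1 1 1
0 1 0 0 1
1 1 0 0 1

Answer: 0 0 1 1 1
0 1 0 0 1
1 1 0 0 1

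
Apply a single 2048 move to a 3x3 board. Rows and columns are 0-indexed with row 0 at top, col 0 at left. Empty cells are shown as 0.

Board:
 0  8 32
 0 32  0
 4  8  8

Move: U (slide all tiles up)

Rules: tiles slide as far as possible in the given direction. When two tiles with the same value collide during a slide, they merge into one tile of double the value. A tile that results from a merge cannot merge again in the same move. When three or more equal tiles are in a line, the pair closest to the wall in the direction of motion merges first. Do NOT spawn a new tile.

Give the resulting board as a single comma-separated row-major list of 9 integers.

Answer: 4, 8, 32, 0, 32, 8, 0, 8, 0

Derivation:
Slide up:
col 0: [0, 0, 4] -> [4, 0, 0]
col 1: [8, 32, 8] -> [8, 32, 8]
col 2: [32, 0, 8] -> [32, 8, 0]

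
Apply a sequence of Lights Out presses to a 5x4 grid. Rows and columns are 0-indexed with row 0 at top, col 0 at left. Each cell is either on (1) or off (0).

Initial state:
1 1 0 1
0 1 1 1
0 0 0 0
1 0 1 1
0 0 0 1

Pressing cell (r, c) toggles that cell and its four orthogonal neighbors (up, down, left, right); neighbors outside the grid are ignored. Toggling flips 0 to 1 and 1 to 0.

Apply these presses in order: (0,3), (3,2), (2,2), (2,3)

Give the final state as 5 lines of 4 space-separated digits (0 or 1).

Answer: 1 1 1 0
0 1 0 1
0 1 1 0
1 1 1 1
0 0 1 1

Derivation:
After press 1 at (0,3):
1 1 1 0
0 1 1 0
0 0 0 0
1 0 1 1
0 0 0 1

After press 2 at (3,2):
1 1 1 0
0 1 1 0
0 0 1 0
1 1 0 0
0 0 1 1

After press 3 at (2,2):
1 1 1 0
0 1 0 0
0 1 0 1
1 1 1 0
0 0 1 1

After press 4 at (2,3):
1 1 1 0
0 1 0 1
0 1 1 0
1 1 1 1
0 0 1 1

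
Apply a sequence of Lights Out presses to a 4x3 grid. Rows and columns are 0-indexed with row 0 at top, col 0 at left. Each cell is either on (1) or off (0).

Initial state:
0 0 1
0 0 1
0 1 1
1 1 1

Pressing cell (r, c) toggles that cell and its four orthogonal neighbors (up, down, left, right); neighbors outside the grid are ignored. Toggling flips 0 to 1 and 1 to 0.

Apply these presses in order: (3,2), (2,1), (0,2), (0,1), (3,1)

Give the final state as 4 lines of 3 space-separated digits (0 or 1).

After press 1 at (3,2):
0 0 1
0 0 1
0 1 0
1 0 0

After press 2 at (2,1):
0 0 1
0 1 1
1 0 1
1 1 0

After press 3 at (0,2):
0 1 0
0 1 0
1 0 1
1 1 0

After press 4 at (0,1):
1 0 1
0 0 0
1 0 1
1 1 0

After press 5 at (3,1):
1 0 1
0 0 0
1 1 1
0 0 1

Answer: 1 0 1
0 0 0
1 1 1
0 0 1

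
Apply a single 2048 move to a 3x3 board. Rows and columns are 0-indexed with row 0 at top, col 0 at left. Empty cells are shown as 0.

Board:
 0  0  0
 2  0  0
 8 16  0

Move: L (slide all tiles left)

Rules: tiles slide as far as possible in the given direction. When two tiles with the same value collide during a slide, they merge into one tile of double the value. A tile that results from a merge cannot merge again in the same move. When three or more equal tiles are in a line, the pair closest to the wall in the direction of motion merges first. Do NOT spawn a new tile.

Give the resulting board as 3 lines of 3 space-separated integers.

Answer:  0  0  0
 2  0  0
 8 16  0

Derivation:
Slide left:
row 0: [0, 0, 0] -> [0, 0, 0]
row 1: [2, 0, 0] -> [2, 0, 0]
row 2: [8, 16, 0] -> [8, 16, 0]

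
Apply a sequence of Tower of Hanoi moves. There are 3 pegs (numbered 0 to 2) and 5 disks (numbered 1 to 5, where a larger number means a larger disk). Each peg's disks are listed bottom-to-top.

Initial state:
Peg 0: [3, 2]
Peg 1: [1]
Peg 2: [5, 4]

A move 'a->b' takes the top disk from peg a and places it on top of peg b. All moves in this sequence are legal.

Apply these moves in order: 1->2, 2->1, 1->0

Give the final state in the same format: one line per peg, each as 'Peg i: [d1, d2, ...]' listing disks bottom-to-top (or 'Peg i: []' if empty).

After move 1 (1->2):
Peg 0: [3, 2]
Peg 1: []
Peg 2: [5, 4, 1]

After move 2 (2->1):
Peg 0: [3, 2]
Peg 1: [1]
Peg 2: [5, 4]

After move 3 (1->0):
Peg 0: [3, 2, 1]
Peg 1: []
Peg 2: [5, 4]

Answer: Peg 0: [3, 2, 1]
Peg 1: []
Peg 2: [5, 4]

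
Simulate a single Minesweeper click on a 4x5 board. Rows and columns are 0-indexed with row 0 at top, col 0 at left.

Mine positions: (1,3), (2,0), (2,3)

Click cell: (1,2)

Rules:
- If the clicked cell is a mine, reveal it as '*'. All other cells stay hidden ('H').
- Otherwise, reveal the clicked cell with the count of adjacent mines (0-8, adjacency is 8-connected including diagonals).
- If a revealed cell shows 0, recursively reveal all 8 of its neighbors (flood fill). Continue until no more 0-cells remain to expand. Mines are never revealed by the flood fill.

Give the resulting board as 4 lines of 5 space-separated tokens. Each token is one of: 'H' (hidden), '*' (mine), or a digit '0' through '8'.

H H H H H
H H 2 H H
H H H H H
H H H H H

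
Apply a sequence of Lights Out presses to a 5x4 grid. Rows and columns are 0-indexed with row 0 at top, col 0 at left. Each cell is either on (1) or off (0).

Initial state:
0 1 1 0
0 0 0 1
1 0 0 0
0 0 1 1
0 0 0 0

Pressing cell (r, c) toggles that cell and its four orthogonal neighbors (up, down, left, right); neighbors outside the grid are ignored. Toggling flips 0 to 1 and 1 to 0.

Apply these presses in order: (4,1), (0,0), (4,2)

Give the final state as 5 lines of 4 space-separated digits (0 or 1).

Answer: 1 0 1 0
1 0 0 1
1 0 0 0
0 1 0 1
1 0 0 1

Derivation:
After press 1 at (4,1):
0 1 1 0
0 0 0 1
1 0 0 0
0 1 1 1
1 1 1 0

After press 2 at (0,0):
1 0 1 0
1 0 0 1
1 0 0 0
0 1 1 1
1 1 1 0

After press 3 at (4,2):
1 0 1 0
1 0 0 1
1 0 0 0
0 1 0 1
1 0 0 1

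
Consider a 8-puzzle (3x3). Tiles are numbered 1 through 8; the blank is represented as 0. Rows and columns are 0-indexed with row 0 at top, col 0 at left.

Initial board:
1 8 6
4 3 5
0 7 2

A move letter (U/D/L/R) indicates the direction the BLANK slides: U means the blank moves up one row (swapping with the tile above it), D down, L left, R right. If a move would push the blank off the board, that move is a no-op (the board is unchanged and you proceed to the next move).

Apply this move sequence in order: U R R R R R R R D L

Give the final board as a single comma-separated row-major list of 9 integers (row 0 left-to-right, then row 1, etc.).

Answer: 1, 8, 6, 3, 5, 2, 4, 0, 7

Derivation:
After move 1 (U):
1 8 6
0 3 5
4 7 2

After move 2 (R):
1 8 6
3 0 5
4 7 2

After move 3 (R):
1 8 6
3 5 0
4 7 2

After move 4 (R):
1 8 6
3 5 0
4 7 2

After move 5 (R):
1 8 6
3 5 0
4 7 2

After move 6 (R):
1 8 6
3 5 0
4 7 2

After move 7 (R):
1 8 6
3 5 0
4 7 2

After move 8 (R):
1 8 6
3 5 0
4 7 2

After move 9 (D):
1 8 6
3 5 2
4 7 0

After move 10 (L):
1 8 6
3 5 2
4 0 7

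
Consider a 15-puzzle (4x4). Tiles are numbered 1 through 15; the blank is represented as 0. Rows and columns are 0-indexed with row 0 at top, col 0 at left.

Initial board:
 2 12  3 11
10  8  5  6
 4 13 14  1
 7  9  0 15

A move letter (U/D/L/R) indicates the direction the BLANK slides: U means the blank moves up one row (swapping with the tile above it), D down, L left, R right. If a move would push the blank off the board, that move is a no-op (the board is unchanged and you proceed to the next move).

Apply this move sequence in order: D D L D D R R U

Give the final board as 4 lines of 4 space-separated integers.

Answer:  2 12  3 11
10  8  5  6
 4 13 14  0
 7  9 15  1

Derivation:
After move 1 (D):
 2 12  3 11
10  8  5  6
 4 13 14  1
 7  9  0 15

After move 2 (D):
 2 12  3 11
10  8  5  6
 4 13 14  1
 7  9  0 15

After move 3 (L):
 2 12  3 11
10  8  5  6
 4 13 14  1
 7  0  9 15

After move 4 (D):
 2 12  3 11
10  8  5  6
 4 13 14  1
 7  0  9 15

After move 5 (D):
 2 12  3 11
10  8  5  6
 4 13 14  1
 7  0  9 15

After move 6 (R):
 2 12  3 11
10  8  5  6
 4 13 14  1
 7  9  0 15

After move 7 (R):
 2 12  3 11
10  8  5  6
 4 13 14  1
 7  9 15  0

After move 8 (U):
 2 12  3 11
10  8  5  6
 4 13 14  0
 7  9 15  1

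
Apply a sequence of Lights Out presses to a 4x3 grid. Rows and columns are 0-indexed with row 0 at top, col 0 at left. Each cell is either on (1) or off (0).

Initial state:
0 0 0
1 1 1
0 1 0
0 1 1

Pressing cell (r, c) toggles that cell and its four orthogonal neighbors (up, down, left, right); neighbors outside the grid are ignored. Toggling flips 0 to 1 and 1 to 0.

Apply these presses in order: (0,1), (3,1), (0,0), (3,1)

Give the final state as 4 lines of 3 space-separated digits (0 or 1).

After press 1 at (0,1):
1 1 1
1 0 1
0 1 0
0 1 1

After press 2 at (3,1):
1 1 1
1 0 1
0 0 0
1 0 0

After press 3 at (0,0):
0 0 1
0 0 1
0 0 0
1 0 0

After press 4 at (3,1):
0 0 1
0 0 1
0 1 0
0 1 1

Answer: 0 0 1
0 0 1
0 1 0
0 1 1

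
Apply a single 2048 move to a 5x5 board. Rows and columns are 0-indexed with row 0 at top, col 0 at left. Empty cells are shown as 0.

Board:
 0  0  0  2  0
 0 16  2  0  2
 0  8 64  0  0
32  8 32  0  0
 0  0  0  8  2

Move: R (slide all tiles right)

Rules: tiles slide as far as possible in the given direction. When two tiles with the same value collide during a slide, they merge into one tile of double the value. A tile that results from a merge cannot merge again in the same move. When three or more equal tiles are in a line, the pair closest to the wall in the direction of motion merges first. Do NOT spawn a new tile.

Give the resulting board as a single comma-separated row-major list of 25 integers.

Slide right:
row 0: [0, 0, 0, 2, 0] -> [0, 0, 0, 0, 2]
row 1: [0, 16, 2, 0, 2] -> [0, 0, 0, 16, 4]
row 2: [0, 8, 64, 0, 0] -> [0, 0, 0, 8, 64]
row 3: [32, 8, 32, 0, 0] -> [0, 0, 32, 8, 32]
row 4: [0, 0, 0, 8, 2] -> [0, 0, 0, 8, 2]

Answer: 0, 0, 0, 0, 2, 0, 0, 0, 16, 4, 0, 0, 0, 8, 64, 0, 0, 32, 8, 32, 0, 0, 0, 8, 2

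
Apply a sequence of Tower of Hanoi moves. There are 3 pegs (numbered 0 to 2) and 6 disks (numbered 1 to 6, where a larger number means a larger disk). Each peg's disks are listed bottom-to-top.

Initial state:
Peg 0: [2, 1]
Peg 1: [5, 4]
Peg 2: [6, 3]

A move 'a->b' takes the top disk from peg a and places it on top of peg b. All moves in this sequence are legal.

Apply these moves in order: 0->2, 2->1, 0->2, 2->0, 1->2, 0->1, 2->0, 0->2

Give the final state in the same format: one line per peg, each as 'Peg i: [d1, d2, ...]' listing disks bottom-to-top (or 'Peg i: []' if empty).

Answer: Peg 0: []
Peg 1: [5, 4, 2]
Peg 2: [6, 3, 1]

Derivation:
After move 1 (0->2):
Peg 0: [2]
Peg 1: [5, 4]
Peg 2: [6, 3, 1]

After move 2 (2->1):
Peg 0: [2]
Peg 1: [5, 4, 1]
Peg 2: [6, 3]

After move 3 (0->2):
Peg 0: []
Peg 1: [5, 4, 1]
Peg 2: [6, 3, 2]

After move 4 (2->0):
Peg 0: [2]
Peg 1: [5, 4, 1]
Peg 2: [6, 3]

After move 5 (1->2):
Peg 0: [2]
Peg 1: [5, 4]
Peg 2: [6, 3, 1]

After move 6 (0->1):
Peg 0: []
Peg 1: [5, 4, 2]
Peg 2: [6, 3, 1]

After move 7 (2->0):
Peg 0: [1]
Peg 1: [5, 4, 2]
Peg 2: [6, 3]

After move 8 (0->2):
Peg 0: []
Peg 1: [5, 4, 2]
Peg 2: [6, 3, 1]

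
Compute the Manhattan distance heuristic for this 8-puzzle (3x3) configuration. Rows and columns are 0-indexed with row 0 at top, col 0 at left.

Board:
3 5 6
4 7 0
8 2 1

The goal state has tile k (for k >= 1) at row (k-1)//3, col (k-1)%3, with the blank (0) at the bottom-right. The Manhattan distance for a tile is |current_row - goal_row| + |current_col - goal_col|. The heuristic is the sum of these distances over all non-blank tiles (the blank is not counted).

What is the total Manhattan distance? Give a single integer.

Tile 3: (0,0)->(0,2) = 2
Tile 5: (0,1)->(1,1) = 1
Tile 6: (0,2)->(1,2) = 1
Tile 4: (1,0)->(1,0) = 0
Tile 7: (1,1)->(2,0) = 2
Tile 8: (2,0)->(2,1) = 1
Tile 2: (2,1)->(0,1) = 2
Tile 1: (2,2)->(0,0) = 4
Sum: 2 + 1 + 1 + 0 + 2 + 1 + 2 + 4 = 13

Answer: 13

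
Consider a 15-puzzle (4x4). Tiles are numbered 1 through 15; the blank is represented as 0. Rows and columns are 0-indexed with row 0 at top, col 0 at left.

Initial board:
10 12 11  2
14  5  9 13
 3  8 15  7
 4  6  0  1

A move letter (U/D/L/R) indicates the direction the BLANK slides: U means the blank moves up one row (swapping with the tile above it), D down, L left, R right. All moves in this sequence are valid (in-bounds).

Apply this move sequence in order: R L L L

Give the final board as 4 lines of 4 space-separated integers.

Answer: 10 12 11  2
14  5  9 13
 3  8 15  7
 0  4  6  1

Derivation:
After move 1 (R):
10 12 11  2
14  5  9 13
 3  8 15  7
 4  6  1  0

After move 2 (L):
10 12 11  2
14  5  9 13
 3  8 15  7
 4  6  0  1

After move 3 (L):
10 12 11  2
14  5  9 13
 3  8 15  7
 4  0  6  1

After move 4 (L):
10 12 11  2
14  5  9 13
 3  8 15  7
 0  4  6  1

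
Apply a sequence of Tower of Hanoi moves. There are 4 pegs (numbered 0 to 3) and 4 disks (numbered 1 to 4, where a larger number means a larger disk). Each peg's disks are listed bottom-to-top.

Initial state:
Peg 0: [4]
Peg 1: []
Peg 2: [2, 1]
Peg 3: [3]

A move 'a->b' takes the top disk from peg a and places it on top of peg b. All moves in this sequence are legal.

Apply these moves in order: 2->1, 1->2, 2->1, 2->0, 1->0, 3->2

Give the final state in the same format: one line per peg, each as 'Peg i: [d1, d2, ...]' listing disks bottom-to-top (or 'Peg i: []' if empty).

Answer: Peg 0: [4, 2, 1]
Peg 1: []
Peg 2: [3]
Peg 3: []

Derivation:
After move 1 (2->1):
Peg 0: [4]
Peg 1: [1]
Peg 2: [2]
Peg 3: [3]

After move 2 (1->2):
Peg 0: [4]
Peg 1: []
Peg 2: [2, 1]
Peg 3: [3]

After move 3 (2->1):
Peg 0: [4]
Peg 1: [1]
Peg 2: [2]
Peg 3: [3]

After move 4 (2->0):
Peg 0: [4, 2]
Peg 1: [1]
Peg 2: []
Peg 3: [3]

After move 5 (1->0):
Peg 0: [4, 2, 1]
Peg 1: []
Peg 2: []
Peg 3: [3]

After move 6 (3->2):
Peg 0: [4, 2, 1]
Peg 1: []
Peg 2: [3]
Peg 3: []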